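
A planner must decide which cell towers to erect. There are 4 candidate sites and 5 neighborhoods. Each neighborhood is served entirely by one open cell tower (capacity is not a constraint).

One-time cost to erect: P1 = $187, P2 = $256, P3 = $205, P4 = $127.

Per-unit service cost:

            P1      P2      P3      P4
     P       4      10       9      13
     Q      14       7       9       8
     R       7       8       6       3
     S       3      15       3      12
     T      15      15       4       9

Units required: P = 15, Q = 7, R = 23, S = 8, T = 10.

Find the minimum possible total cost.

Minimum total cost: 605

For any fixed open set, each neighborhood goes to its cheapest open site; total = fixed + service.
{P3}: P→P3 9·15=135, Q→P3 9·7=63, R→P3 6·23=138, S→P3 3·8=24, T→P3 4·10=40. Service 400; fixed 205; total 605.
{P1, P4}: service 299 + fixed 314 = 613
{P4}: service 506 + fixed 127 = 633
{P1, P2, P3, P4}: service 242 + fixed 775 = 1017
No other subset beats 605.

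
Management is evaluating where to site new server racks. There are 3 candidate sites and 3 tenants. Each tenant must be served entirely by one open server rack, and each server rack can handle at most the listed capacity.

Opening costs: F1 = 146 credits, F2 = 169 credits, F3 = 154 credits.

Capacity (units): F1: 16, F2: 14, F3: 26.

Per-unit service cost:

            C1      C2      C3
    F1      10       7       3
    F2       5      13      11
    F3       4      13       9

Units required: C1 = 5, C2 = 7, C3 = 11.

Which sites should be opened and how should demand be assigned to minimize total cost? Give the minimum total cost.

Open {F3}: C1→F3 4·5=20, C2→F3 13·7=91, C3→F3 9·11=99.
Loads: F3 carries 23/26. Service 210; fixed 154; total 364.
Next best feasible plan costs 444.

Minimum total cost: 364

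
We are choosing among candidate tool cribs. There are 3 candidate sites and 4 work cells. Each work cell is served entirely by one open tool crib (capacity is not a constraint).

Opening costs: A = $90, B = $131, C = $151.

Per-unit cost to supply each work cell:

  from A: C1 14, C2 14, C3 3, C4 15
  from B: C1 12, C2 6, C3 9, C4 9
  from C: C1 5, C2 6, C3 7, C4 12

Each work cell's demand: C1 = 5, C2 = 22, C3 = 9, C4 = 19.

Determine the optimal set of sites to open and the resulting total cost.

Open B only; minimum total cost 575.

For any fixed open set, each work cell goes to its cheapest open site; total = fixed + service.
{B}: C1→B 12·5=60, C2→B 6·22=132, C3→B 9·9=81, C4→B 9·19=171. Service 444; fixed 131; total 575.
{C}: service 448 + fixed 151 = 599
{A, B}: service 390 + fixed 221 = 611
{A, B, C}: C1→C 5·5=25, C2→B 6·22=132, C3→A 3·9=27, C4→B 9·19=171. Service 355; fixed 372; total 727.
No other subset beats 575.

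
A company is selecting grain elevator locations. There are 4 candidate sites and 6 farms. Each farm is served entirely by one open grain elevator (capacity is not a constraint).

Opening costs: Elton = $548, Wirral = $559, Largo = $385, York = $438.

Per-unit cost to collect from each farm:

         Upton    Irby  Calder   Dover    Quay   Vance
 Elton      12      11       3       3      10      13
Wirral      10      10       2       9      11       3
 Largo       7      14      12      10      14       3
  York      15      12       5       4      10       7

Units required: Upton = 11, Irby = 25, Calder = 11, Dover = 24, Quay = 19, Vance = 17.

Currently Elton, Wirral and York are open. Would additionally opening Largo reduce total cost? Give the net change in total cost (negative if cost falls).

Current service cost with {Elton, Wirral, York}: 695.
Adding Largo: each farm re-picks its cheapest; new service cost 662, saving 33.
Extra fixed cost: 385. Net change = 385 − 33 = 352.
(Totals: 2240 → 2592.)

No — net change +352 (cost rises by 352).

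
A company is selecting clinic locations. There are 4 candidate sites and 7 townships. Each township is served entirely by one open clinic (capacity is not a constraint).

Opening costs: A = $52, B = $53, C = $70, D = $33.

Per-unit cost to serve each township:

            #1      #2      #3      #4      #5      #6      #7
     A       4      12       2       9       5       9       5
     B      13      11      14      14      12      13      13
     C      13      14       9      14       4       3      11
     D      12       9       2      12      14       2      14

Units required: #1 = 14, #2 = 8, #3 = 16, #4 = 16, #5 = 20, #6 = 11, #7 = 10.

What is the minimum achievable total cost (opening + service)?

For any fixed open set, each township goes to its cheapest open site; total = fixed + service.
{A, D}: #1→A 4·14=56, #2→D 9·8=72, #3→A 2·16=32, #4→A 9·16=144, #5→A 5·20=100, #6→D 2·11=22, #7→A 5·10=50. Service 476; fixed 85; total 561.
{A, C, D}: #1→A 4·14=56, #2→D 9·8=72, #3→A 2·16=32, #4→A 9·16=144, #5→C 4·20=80, #6→D 2·11=22, #7→A 5·10=50. Service 456; fixed 155; total 611.
{A, C}: #1→A 4·14=56, #2→A 12·8=96, #3→A 2·16=32, #4→A 9·16=144, #5→C 4·20=80, #6→C 3·11=33, #7→A 5·10=50. Service 491; fixed 122; total 613.
{A, B, C, D}: service 456 + fixed 208 = 664
No other subset beats 561.

Minimum total cost: 561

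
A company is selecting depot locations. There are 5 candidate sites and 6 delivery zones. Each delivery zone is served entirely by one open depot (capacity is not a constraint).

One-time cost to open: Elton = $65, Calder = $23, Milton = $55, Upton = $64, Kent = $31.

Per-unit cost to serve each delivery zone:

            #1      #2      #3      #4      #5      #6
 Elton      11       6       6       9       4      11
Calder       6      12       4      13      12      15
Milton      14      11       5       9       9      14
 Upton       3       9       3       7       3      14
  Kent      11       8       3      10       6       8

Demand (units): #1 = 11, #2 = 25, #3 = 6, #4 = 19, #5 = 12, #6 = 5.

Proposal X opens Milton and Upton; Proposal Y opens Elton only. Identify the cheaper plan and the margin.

Proposal X is cheaper by 12.

Proposal X: {Milton, Upton}: #1→Upton 3·11=33, #2→Upton 9·25=225, #3→Upton 3·6=18, #4→Upton 7·19=133, #5→Upton 3·12=36, #6→Milton 14·5=70. Service 515; fixed 119; total 634.
Proposal Y: {Elton}: #1→Elton 11·11=121, #2→Elton 6·25=150, #3→Elton 6·6=36, #4→Elton 9·19=171, #5→Elton 4·12=48, #6→Elton 11·5=55. Service 581; fixed 65; total 646.
Difference: |634 − 646| = 12.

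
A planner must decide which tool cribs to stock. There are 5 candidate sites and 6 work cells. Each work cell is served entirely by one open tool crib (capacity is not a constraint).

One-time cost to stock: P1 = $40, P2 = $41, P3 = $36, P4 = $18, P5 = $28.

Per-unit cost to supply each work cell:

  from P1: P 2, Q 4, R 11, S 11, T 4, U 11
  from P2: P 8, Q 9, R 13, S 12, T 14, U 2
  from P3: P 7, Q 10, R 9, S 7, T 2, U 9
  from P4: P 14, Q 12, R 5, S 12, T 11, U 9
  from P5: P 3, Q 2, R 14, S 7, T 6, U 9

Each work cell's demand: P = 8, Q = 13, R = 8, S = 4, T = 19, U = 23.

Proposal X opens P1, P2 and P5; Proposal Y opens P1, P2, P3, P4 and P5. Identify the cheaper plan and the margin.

Proposal X: {P1, P2, P5}: P→P1 2·8=16, Q→P5 2·13=26, R→P1 11·8=88, S→P5 7·4=28, T→P1 4·19=76, U→P2 2·23=46. Service 280; fixed 109; total 389.
Proposal Y: {P1, P2, P3, P4, P5}: P→P1 2·8=16, Q→P5 2·13=26, R→P4 5·8=40, S→P3 7·4=28, T→P3 2·19=38, U→P2 2·23=46. Service 194; fixed 163; total 357.
Difference: |389 − 357| = 32.

Proposal Y is cheaper by 32.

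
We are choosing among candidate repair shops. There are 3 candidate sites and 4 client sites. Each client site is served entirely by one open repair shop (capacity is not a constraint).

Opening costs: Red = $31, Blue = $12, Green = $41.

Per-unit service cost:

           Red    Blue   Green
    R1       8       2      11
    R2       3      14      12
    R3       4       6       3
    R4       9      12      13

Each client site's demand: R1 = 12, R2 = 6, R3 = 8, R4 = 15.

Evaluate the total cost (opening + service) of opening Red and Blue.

Each client site is assigned to its cheapest site among the open ones.
{Red, Blue}: R1→Blue 2·12=24, R2→Red 3·6=18, R3→Red 4·8=32, R4→Red 9·15=135. Service 209; fixed 43; total 252.

Total cost: 252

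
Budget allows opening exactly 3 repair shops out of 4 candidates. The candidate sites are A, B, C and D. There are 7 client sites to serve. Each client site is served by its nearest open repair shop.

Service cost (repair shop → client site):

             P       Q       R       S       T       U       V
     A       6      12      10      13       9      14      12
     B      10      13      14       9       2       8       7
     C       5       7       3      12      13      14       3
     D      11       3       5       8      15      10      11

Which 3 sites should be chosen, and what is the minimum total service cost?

Choose B, C and D; total service cost 32.

With exactly 3 open, each client site uses its cheapest among the chosen.
{B, C, D}: P→C 5, Q→D 3, R→C 3, S→D 8, T→B 2, U→B 8, V→C 3. Service cost 32.
{A, B, C}: service cost 37
{A, B, D}: service cost 39
Among all 4 size-3 choices, {B, C, D} is lowest.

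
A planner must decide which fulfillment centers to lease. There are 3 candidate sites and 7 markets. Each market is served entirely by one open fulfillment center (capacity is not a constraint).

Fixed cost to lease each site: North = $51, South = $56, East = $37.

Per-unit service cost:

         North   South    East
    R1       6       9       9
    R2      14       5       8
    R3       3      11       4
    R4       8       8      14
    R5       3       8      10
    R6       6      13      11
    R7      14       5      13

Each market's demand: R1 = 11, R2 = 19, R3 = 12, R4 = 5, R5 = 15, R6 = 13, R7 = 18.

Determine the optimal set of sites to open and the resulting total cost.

For any fixed open set, each market goes to its cheapest open site; total = fixed + service.
{North, South}: R1→North 6·11=66, R2→South 5·19=95, R3→North 3·12=36, R4→North 8·5=40, R5→North 3·15=45, R6→North 6·13=78, R7→South 5·18=90. Service 450; fixed 107; total 557.
{North, South, East}: service 450 + fixed 144 = 594
{South, East}: service 635 + fixed 93 = 728
{East}: service 896 + fixed 37 = 933
No other subset beats 557.

Open North and South; minimum total cost 557.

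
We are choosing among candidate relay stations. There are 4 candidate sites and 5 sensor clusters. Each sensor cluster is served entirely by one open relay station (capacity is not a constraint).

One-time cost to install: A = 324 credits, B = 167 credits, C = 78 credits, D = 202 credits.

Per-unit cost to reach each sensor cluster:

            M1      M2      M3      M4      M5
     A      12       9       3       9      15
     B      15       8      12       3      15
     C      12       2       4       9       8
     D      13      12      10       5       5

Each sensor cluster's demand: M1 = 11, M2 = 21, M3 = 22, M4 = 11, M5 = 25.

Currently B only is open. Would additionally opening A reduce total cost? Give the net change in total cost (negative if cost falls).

No — net change +93 (cost rises by 93).

Current service cost with {B}: 1005.
Adding A: each sensor cluster re-picks its cheapest; new service cost 774, saving 231.
Extra fixed cost: 324. Net change = 324 − 231 = 93.
(Totals: 1172 → 1265.)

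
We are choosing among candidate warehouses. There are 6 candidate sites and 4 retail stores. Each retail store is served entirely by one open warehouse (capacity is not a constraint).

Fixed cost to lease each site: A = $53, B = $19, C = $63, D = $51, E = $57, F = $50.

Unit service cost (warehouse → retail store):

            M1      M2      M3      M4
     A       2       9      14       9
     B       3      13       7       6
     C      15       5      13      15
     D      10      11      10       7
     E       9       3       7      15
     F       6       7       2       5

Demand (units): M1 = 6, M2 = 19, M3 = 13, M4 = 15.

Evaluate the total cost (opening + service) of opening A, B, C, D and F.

Each retail store is assigned to its cheapest site among the open ones.
{A, B, C, D, F}: M1→A 2·6=12, M2→C 5·19=95, M3→F 2·13=26, M4→F 5·15=75. Service 208; fixed 236; total 444.

Total cost: 444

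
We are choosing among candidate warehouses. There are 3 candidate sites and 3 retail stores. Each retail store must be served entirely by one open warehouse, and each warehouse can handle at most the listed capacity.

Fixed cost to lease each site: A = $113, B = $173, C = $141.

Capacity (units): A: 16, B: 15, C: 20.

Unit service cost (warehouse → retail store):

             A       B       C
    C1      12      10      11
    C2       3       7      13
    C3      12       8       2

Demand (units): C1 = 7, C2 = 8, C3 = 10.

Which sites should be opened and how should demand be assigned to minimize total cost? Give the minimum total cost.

Open {A, C}: C1→C 11·7=77, C2→A 3·8=24, C3→C 2·10=20.
Loads: A carries 8/16, C carries 17/20. Service 121; fixed 254; total 375.
Next best feasible plan costs 382.

Minimum total cost: 375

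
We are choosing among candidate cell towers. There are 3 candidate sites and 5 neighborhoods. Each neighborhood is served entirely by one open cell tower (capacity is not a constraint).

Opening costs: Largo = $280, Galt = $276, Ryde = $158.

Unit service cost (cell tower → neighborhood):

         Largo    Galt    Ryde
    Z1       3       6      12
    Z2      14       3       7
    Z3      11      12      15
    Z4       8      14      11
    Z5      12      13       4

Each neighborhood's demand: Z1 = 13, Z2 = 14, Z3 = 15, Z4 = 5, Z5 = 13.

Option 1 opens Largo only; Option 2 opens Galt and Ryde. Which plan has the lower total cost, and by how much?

Option 1: {Largo}: Z1→Largo 3·13=39, Z2→Largo 14·14=196, Z3→Largo 11·15=165, Z4→Largo 8·5=40, Z5→Largo 12·13=156. Service 596; fixed 280; total 876.
Option 2: {Galt, Ryde}: Z1→Galt 6·13=78, Z2→Galt 3·14=42, Z3→Galt 12·15=180, Z4→Ryde 11·5=55, Z5→Ryde 4·13=52. Service 407; fixed 434; total 841.
Difference: |876 − 841| = 35.

Option 2 is cheaper by 35.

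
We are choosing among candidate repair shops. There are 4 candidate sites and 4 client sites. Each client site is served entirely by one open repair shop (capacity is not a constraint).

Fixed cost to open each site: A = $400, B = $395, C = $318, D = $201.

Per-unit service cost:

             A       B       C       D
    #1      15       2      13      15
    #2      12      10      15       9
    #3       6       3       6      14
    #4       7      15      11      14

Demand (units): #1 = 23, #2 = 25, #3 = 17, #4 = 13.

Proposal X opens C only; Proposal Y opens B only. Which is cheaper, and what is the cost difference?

Proposal X: {C}: #1→C 13·23=299, #2→C 15·25=375, #3→C 6·17=102, #4→C 11·13=143. Service 919; fixed 318; total 1237.
Proposal Y: {B}: #1→B 2·23=46, #2→B 10·25=250, #3→B 3·17=51, #4→B 15·13=195. Service 542; fixed 395; total 937.
Difference: |1237 − 937| = 300.

Proposal Y is cheaper by 300.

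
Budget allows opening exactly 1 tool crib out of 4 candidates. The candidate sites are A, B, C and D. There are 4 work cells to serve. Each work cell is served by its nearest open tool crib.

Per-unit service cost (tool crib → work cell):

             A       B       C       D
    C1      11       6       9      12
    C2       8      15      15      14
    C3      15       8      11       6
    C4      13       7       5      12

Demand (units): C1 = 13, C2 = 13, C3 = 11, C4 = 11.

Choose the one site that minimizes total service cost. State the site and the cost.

With exactly 1 open, each work cell uses its cheapest among the chosen.
{B}: C1→B 6·13=78, C2→B 15·13=195, C3→B 8·11=88, C4→B 7·11=77. Service cost 438.
{C}: service cost 488
{D}: service cost 536
Among all 4 size-1 choices, {B} is lowest.

Choose B only; total service cost 438.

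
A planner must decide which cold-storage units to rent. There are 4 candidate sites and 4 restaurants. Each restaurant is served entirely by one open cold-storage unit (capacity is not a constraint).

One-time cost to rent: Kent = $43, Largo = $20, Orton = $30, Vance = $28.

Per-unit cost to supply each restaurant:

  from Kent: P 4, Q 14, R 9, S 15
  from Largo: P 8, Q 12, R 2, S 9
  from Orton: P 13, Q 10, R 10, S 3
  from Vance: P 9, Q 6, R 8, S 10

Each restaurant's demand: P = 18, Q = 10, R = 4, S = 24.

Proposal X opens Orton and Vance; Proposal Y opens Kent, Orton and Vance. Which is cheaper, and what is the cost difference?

Proposal Y is cheaper by 47.

Proposal X: {Orton, Vance}: P→Vance 9·18=162, Q→Vance 6·10=60, R→Vance 8·4=32, S→Orton 3·24=72. Service 326; fixed 58; total 384.
Proposal Y: {Kent, Orton, Vance}: P→Kent 4·18=72, Q→Vance 6·10=60, R→Vance 8·4=32, S→Orton 3·24=72. Service 236; fixed 101; total 337.
Difference: |384 − 337| = 47.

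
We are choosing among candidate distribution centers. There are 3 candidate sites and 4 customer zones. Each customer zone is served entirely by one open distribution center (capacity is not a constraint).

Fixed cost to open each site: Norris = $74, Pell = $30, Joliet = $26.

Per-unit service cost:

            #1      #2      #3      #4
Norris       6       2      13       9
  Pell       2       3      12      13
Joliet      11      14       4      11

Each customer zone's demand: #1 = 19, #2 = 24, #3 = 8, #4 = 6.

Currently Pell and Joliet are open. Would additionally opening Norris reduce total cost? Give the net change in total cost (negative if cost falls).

Current service cost with {Pell, Joliet}: 208.
Adding Norris: each customer zone re-picks its cheapest; new service cost 172, saving 36.
Extra fixed cost: 74. Net change = 74 − 36 = 38.
(Totals: 264 → 302.)

No — net change +38 (cost rises by 38).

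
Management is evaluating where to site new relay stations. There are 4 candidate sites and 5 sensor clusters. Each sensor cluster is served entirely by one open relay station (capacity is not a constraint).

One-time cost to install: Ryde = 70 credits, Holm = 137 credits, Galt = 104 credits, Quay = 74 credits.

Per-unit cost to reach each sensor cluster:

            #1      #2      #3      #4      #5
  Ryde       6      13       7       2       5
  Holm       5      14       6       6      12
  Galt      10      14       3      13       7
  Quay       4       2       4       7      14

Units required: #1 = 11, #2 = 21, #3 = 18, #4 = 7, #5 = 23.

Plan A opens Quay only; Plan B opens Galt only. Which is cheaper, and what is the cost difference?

Plan A is cheaper by 211.

Plan A: {Quay}: #1→Quay 4·11=44, #2→Quay 2·21=42, #3→Quay 4·18=72, #4→Quay 7·7=49, #5→Quay 14·23=322. Service 529; fixed 74; total 603.
Plan B: {Galt}: #1→Galt 10·11=110, #2→Galt 14·21=294, #3→Galt 3·18=54, #4→Galt 13·7=91, #5→Galt 7·23=161. Service 710; fixed 104; total 814.
Difference: |603 − 814| = 211.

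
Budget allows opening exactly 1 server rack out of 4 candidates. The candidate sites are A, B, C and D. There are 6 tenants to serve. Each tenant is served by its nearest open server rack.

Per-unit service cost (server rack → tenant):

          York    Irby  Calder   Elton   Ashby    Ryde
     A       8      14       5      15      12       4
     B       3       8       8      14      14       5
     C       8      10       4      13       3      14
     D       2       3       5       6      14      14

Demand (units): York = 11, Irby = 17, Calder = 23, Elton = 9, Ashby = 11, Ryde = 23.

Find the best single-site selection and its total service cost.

With exactly 1 open, each tenant uses its cheapest among the chosen.
{D}: York→D 2·11=22, Irby→D 3·17=51, Calder→D 5·23=115, Elton→D 6·9=54, Ashby→D 14·11=154, Ryde→D 14·23=322. Service cost 718.
{B}: service cost 748
{A}: service cost 800
Among all 4 size-1 choices, {D} is lowest.

Choose D only; total service cost 718.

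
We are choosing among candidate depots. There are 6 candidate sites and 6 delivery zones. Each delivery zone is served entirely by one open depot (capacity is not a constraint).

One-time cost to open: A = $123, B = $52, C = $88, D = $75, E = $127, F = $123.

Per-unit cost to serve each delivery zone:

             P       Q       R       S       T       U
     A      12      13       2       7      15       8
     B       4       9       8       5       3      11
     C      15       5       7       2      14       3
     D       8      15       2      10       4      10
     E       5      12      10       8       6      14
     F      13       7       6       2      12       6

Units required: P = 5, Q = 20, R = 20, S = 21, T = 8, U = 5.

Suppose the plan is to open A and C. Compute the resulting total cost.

Each delivery zone is assigned to its cheapest site among the open ones.
{A, C}: P→A 12·5=60, Q→C 5·20=100, R→A 2·20=40, S→C 2·21=42, T→C 14·8=112, U→C 3·5=15. Service 369; fixed 211; total 580.

Total cost: 580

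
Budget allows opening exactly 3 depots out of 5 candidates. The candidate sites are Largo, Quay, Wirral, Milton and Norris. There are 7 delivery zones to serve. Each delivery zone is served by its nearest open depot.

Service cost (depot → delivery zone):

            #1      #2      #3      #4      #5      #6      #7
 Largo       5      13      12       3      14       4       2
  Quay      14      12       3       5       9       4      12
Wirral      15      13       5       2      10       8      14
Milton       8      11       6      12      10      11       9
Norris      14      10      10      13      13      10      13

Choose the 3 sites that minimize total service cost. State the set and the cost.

With exactly 3 open, each delivery zone uses its cheapest among the chosen.
{Largo, Quay, Norris}: #1→Largo 5, #2→Norris 10, #3→Quay 3, #4→Largo 3, #5→Quay 9, #6→Largo 4, #7→Largo 2. Service cost 36.
{Largo, Quay, Wirral}: service cost 37
{Largo, Quay, Milton}: service cost 37
Among all 10 size-3 choices, {Largo, Quay, Norris} is lowest.

Choose Largo, Quay and Norris; total service cost 36.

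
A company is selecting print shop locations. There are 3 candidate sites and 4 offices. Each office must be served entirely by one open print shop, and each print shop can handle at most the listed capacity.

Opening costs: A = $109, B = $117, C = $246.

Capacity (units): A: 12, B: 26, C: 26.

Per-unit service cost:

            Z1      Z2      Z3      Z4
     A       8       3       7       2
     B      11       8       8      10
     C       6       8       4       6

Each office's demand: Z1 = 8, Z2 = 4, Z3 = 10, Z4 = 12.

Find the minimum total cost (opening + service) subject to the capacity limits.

Open {A, B}: Z1→B 11·8=88, Z2→B 8·4=32, Z3→B 8·10=80, Z4→A 2·12=24.
Loads: A carries 12/12, B carries 22/26. Service 224; fixed 226; total 450.
Next best feasible plan costs 499.

Minimum total cost: 450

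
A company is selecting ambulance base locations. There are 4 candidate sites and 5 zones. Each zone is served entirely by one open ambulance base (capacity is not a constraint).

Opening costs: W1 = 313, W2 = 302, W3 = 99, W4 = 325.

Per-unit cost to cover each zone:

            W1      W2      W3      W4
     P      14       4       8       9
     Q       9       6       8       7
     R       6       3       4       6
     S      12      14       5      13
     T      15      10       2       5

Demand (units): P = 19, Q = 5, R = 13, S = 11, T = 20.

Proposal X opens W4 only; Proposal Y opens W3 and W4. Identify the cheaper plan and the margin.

Proposal Y is cheaper by 94.

Proposal X: {W4}: P→W4 9·19=171, Q→W4 7·5=35, R→W4 6·13=78, S→W4 13·11=143, T→W4 5·20=100. Service 527; fixed 325; total 852.
Proposal Y: {W3, W4}: P→W3 8·19=152, Q→W4 7·5=35, R→W3 4·13=52, S→W3 5·11=55, T→W3 2·20=40. Service 334; fixed 424; total 758.
Difference: |852 − 758| = 94.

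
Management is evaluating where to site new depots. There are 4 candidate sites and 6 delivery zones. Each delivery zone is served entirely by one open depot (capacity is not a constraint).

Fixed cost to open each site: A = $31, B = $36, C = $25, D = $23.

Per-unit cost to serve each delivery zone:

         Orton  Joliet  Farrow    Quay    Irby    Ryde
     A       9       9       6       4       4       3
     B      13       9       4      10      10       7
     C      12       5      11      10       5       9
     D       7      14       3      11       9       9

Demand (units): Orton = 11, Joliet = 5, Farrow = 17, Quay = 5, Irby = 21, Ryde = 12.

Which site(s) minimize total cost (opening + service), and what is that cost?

For any fixed open set, each delivery zone goes to its cheapest open site; total = fixed + service.
{A, D}: Orton→D 7·11=77, Joliet→A 9·5=45, Farrow→D 3·17=51, Quay→A 4·5=20, Irby→A 4·21=84, Ryde→A 3·12=36. Service 313; fixed 54; total 367.
{A, C, D}: Orton→D 7·11=77, Joliet→C 5·5=25, Farrow→D 3·17=51, Quay→A 4·5=20, Irby→A 4·21=84, Ryde→A 3·12=36. Service 293; fixed 79; total 372.
{A, B, D}: Orton→D 7·11=77, Joliet→A 9·5=45, Farrow→D 3·17=51, Quay→A 4·5=20, Irby→A 4·21=84, Ryde→A 3·12=36. Service 313; fixed 90; total 403.
{A, B, C, D}: service 293 + fixed 115 = 408
No other subset beats 367.

Open A and D; minimum total cost 367.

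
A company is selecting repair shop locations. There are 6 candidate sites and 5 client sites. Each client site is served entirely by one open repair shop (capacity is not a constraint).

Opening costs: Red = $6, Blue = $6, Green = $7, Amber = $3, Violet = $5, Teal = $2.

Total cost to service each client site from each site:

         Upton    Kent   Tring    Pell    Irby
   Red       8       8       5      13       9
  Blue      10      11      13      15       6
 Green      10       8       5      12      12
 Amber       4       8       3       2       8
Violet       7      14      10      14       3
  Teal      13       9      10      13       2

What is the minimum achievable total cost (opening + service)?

For any fixed open set, each client site goes to its cheapest open site; total = fixed + service.
{Amber, Teal}: Upton→Amber 4, Kent→Amber 8, Tring→Amber 3, Pell→Amber 2, Irby→Teal 2. Service 19; fixed 5; total 24.
{Amber}: Upton→Amber 4, Kent→Amber 8, Tring→Amber 3, Pell→Amber 2, Irby→Amber 8. Service 25; fixed 3; total 28.
{Amber, Violet}: service 20 + fixed 8 = 28
{Red, Blue, Green, Amber, Violet, Teal}: service 19 + fixed 29 = 48
No other subset beats 24.

Minimum total cost: 24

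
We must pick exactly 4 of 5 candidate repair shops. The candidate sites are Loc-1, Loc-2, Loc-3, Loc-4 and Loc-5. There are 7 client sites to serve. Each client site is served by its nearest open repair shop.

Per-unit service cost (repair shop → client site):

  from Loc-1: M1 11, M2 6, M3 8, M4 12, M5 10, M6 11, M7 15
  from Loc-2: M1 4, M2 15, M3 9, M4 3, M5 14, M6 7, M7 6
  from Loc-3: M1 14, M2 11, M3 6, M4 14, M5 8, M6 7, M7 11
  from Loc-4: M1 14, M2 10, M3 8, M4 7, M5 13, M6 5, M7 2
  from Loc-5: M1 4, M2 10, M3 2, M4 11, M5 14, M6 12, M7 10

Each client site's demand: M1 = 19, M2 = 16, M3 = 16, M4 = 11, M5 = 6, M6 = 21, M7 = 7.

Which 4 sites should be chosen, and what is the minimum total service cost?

Choose Loc-1, Loc-2, Loc-4 and Loc-5; total service cost 416.

With exactly 4 open, each client site uses its cheapest among the chosen.
{Loc-1, Loc-2, Loc-4, Loc-5}: M1→Loc-2 4·19=76, M2→Loc-1 6·16=96, M3→Loc-5 2·16=32, M4→Loc-2 3·11=33, M5→Loc-1 10·6=60, M6→Loc-4 5·21=105, M7→Loc-4 2·7=14. Service cost 416.
{Loc-1, Loc-3, Loc-4, Loc-5}: service cost 448
{Loc-1, Loc-2, Loc-3, Loc-4}: service cost 468
Among all 5 size-4 choices, {Loc-1, Loc-2, Loc-4, Loc-5} is lowest.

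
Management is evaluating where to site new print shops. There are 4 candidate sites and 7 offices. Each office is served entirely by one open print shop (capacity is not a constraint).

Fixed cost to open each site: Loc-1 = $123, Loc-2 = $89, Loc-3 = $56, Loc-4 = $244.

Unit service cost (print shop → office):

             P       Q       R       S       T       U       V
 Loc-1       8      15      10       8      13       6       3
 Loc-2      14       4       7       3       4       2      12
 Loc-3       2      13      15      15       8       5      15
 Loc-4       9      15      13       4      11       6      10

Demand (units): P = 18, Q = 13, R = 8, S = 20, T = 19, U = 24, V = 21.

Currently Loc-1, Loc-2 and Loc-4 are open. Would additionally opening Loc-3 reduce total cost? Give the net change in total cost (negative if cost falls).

Current service cost with {Loc-1, Loc-2, Loc-4}: 499.
Adding Loc-3: each office re-picks its cheapest; new service cost 391, saving 108.
Extra fixed cost: 56. Net change = 56 − 108 = -52.
(Totals: 955 → 903.)

Yes — net change −52 (cost falls by 52).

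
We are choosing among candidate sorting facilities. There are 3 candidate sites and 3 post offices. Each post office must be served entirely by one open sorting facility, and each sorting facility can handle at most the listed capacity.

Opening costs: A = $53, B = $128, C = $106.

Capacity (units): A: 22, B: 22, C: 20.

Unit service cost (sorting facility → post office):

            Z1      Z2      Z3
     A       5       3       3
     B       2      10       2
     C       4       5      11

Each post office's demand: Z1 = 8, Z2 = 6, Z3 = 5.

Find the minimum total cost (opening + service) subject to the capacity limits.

Minimum total cost: 126

Open {A}: Z1→A 5·8=40, Z2→A 3·6=18, Z3→A 3·5=15.
Loads: A carries 19/22. Service 73; fixed 53; total 126.
Next best feasible plan costs 214.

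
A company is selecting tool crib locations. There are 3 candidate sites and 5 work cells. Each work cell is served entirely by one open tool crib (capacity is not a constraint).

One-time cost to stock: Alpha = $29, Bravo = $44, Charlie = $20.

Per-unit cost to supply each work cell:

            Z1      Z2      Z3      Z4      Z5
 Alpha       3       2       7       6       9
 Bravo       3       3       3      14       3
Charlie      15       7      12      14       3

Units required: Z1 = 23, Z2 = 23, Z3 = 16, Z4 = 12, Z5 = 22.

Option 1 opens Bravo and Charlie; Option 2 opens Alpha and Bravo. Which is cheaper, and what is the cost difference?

Option 1: {Bravo, Charlie}: Z1→Bravo 3·23=69, Z2→Bravo 3·23=69, Z3→Bravo 3·16=48, Z4→Bravo 14·12=168, Z5→Bravo 3·22=66. Service 420; fixed 64; total 484.
Option 2: {Alpha, Bravo}: Z1→Alpha 3·23=69, Z2→Alpha 2·23=46, Z3→Bravo 3·16=48, Z4→Alpha 6·12=72, Z5→Bravo 3·22=66. Service 301; fixed 73; total 374.
Difference: |484 − 374| = 110.

Option 2 is cheaper by 110.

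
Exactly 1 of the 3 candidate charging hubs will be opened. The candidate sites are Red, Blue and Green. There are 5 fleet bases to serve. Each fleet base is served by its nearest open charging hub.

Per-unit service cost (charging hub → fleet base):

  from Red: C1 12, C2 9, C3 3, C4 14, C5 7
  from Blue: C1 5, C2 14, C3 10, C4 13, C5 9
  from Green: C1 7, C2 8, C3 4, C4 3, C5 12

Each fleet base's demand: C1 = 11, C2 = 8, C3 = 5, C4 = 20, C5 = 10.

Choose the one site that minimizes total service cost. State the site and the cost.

With exactly 1 open, each fleet base uses its cheapest among the chosen.
{Green}: C1→Green 7·11=77, C2→Green 8·8=64, C3→Green 4·5=20, C4→Green 3·20=60, C5→Green 12·10=120. Service cost 341.
{Blue}: service cost 567
{Red}: service cost 569
Among all 3 size-1 choices, {Green} is lowest.

Choose Green only; total service cost 341.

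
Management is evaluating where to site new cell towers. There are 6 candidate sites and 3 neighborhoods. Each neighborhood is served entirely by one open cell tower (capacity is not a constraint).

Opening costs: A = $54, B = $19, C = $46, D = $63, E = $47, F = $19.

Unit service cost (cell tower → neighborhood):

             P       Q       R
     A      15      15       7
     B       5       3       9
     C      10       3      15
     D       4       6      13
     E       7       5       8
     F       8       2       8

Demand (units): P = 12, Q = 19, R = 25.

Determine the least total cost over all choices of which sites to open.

Minimum total cost: 336

For any fixed open set, each neighborhood goes to its cheapest open site; total = fixed + service.
{B, F}: P→B 5·12=60, Q→F 2·19=38, R→F 8·25=200. Service 298; fixed 38; total 336.
{F}: P→F 8·12=96, Q→F 2·19=38, R→F 8·25=200. Service 334; fixed 19; total 353.
{B}: P→B 5·12=60, Q→B 3·19=57, R→B 9·25=225. Service 342; fixed 19; total 361.
{A, B, C, D, E, F}: service 261 + fixed 248 = 509
No other subset beats 336.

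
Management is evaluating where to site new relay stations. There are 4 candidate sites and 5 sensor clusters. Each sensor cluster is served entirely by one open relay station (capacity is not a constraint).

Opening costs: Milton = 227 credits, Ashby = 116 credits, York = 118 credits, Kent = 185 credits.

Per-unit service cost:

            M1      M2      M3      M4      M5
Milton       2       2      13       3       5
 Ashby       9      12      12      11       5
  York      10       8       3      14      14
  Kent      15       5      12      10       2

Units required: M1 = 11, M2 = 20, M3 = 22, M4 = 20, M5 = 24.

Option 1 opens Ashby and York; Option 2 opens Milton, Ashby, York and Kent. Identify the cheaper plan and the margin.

Option 1: {Ashby, York}: M1→Ashby 9·11=99, M2→York 8·20=160, M3→York 3·22=66, M4→Ashby 11·20=220, M5→Ashby 5·24=120. Service 665; fixed 234; total 899.
Option 2: {Milton, Ashby, York, Kent}: M1→Milton 2·11=22, M2→Milton 2·20=40, M3→York 3·22=66, M4→Milton 3·20=60, M5→Kent 2·24=48. Service 236; fixed 646; total 882.
Difference: |899 − 882| = 17.

Option 2 is cheaper by 17.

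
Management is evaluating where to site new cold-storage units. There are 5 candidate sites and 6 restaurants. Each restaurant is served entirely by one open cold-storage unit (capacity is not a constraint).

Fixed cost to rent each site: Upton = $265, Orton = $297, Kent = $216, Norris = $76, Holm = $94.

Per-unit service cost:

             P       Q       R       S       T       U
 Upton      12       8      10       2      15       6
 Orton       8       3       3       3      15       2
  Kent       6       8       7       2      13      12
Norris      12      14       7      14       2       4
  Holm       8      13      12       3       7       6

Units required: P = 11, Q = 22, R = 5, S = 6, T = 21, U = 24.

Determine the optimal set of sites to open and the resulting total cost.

Open Orton and Norris; minimum total cost 650.

For any fixed open set, each restaurant goes to its cheapest open site; total = fixed + service.
{Orton, Norris}: P→Orton 8·11=88, Q→Orton 3·22=66, R→Orton 3·5=15, S→Orton 3·6=18, T→Norris 2·21=42, U→Orton 2·24=48. Service 277; fixed 373; total 650.
{Kent, Norris}: service 427 + fixed 292 = 719
{Norris, Holm}: service 565 + fixed 170 = 735
{Upton, Orton, Kent, Norris, Holm}: service 249 + fixed 948 = 1197
No other subset beats 650.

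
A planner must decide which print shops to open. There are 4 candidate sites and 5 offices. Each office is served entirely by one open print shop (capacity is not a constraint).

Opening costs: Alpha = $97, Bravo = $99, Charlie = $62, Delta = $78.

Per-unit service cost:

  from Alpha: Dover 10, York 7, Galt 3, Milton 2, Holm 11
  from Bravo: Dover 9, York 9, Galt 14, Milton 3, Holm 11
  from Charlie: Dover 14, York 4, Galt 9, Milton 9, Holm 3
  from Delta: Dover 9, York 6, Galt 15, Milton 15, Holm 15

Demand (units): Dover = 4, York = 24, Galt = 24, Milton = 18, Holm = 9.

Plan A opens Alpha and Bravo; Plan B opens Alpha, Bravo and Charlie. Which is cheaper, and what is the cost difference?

Plan A: {Alpha, Bravo}: Dover→Bravo 9·4=36, York→Alpha 7·24=168, Galt→Alpha 3·24=72, Milton→Alpha 2·18=36, Holm→Alpha 11·9=99. Service 411; fixed 196; total 607.
Plan B: {Alpha, Bravo, Charlie}: Dover→Bravo 9·4=36, York→Charlie 4·24=96, Galt→Alpha 3·24=72, Milton→Alpha 2·18=36, Holm→Charlie 3·9=27. Service 267; fixed 258; total 525.
Difference: |607 − 525| = 82.

Plan B is cheaper by 82.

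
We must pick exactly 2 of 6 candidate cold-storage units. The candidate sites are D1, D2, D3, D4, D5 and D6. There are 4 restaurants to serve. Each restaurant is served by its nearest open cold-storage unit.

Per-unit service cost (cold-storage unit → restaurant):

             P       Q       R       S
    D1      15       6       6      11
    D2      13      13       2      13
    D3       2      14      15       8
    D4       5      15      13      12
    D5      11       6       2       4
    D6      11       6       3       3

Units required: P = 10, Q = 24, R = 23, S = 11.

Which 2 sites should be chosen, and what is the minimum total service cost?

Choose D3 and D5; total service cost 254.

With exactly 2 open, each restaurant uses its cheapest among the chosen.
{D3, D5}: P→D3 2·10=20, Q→D5 6·24=144, R→D5 2·23=46, S→D5 4·11=44. Service cost 254.
{D3, D6}: service cost 266
{D4, D5}: service cost 284
Among all 15 size-2 choices, {D3, D5} is lowest.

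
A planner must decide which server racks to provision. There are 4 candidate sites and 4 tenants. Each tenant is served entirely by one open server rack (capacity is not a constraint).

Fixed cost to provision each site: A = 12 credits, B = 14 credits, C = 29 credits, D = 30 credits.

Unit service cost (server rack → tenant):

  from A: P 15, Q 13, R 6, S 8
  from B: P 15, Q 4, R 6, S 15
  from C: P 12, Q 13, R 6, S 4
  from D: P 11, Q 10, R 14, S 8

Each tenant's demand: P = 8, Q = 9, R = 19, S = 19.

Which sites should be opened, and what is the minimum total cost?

For any fixed open set, each tenant goes to its cheapest open site; total = fixed + service.
{B, C}: P→C 12·8=96, Q→B 4·9=36, R→B 6·19=114, S→C 4·19=76. Service 322; fixed 43; total 365.
{A, B, C}: service 322 + fixed 55 = 377
{B, C, D}: service 314 + fixed 73 = 387
{A, B, C, D}: P→D 11·8=88, Q→B 4·9=36, R→A 6·19=114, S→C 4·19=76. Service 314; fixed 85; total 399.
No other subset beats 365.

Open B and C; minimum total cost 365.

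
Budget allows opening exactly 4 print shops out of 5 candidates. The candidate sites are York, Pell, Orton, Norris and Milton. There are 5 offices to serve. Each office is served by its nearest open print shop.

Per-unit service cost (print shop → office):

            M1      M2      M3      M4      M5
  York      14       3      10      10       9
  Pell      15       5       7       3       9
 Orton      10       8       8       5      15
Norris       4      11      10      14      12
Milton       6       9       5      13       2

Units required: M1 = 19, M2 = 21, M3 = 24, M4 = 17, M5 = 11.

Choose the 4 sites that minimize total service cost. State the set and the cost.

With exactly 4 open, each office uses its cheapest among the chosen.
{York, Pell, Norris, Milton}: M1→Norris 4·19=76, M2→York 3·21=63, M3→Milton 5·24=120, M4→Pell 3·17=51, M5→Milton 2·11=22. Service cost 332.
{York, Orton, Norris, Milton}: service cost 366
{York, Pell, Orton, Milton}: service cost 370
Among all 5 size-4 choices, {York, Pell, Norris, Milton} is lowest.

Choose York, Pell, Norris and Milton; total service cost 332.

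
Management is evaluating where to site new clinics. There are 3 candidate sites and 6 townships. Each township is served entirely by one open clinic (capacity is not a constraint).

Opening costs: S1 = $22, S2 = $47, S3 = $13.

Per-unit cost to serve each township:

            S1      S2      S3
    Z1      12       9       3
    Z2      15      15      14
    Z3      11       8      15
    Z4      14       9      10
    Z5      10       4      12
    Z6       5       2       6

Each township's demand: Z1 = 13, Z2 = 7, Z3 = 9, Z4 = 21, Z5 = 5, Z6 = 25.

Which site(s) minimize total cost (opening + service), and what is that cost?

Open S2 and S3; minimum total cost 528.

For any fixed open set, each township goes to its cheapest open site; total = fixed + service.
{S2, S3}: Z1→S3 3·13=39, Z2→S3 14·7=98, Z3→S2 8·9=72, Z4→S2 9·21=189, Z5→S2 4·5=20, Z6→S2 2·25=50. Service 468; fixed 60; total 528.
{S1, S2, S3}: service 468 + fixed 82 = 550
{S2}: service 553 + fixed 47 = 600
{S3}: service 692 + fixed 13 = 705
No other subset beats 528.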